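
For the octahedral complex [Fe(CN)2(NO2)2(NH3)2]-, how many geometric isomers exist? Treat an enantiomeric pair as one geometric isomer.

An octahedron has six vertices in three trans pairs; every non-trans pair is cis.
Systematic placement gives 5 geometric isomers: CN trans, NO2 trans, NH3 trans; CN trans, NO2 cis, NH3 cis; CN cis, NO2 trans, NH3 cis; CN cis, NO2 cis, NH3 cis (chiral); CN cis, NO2 cis, NH3 trans.

5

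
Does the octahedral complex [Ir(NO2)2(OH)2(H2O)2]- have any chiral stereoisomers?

yes

In an octahedral complex each vertex has one trans partner and four cis neighbours.
Systematic placement gives 5 geometric isomers: NO2 trans, OH trans, H2O trans; NO2 cis, OH cis, H2O trans; NO2 cis, OH trans, H2O cis; NO2 cis, OH cis, H2O cis (chiral); NO2 trans, OH cis, H2O cis.
One of these lacks any improper symmetry element and so occurs as an enantiomeric pair, giving 5 + 1 = 6 stereoisomers in total.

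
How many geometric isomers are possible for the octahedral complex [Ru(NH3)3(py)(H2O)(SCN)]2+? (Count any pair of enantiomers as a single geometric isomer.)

Working through the distinct placements yields 4 geometric isomers: NH3 mer (3 arrangements); NH3 fac (chiral).

4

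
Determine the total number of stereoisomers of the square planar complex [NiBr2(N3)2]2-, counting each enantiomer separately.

2

In a square planar complex each vertex has one trans partner and two cis neighbours.
The distinct arrangements are (2 in all): Br cis; Br trans.
Each arrangement has an internal mirror plane or centre of symmetry, so none is chiral.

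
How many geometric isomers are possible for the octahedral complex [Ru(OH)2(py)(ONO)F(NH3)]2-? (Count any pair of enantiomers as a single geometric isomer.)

9

The six octahedral sites form three mutually perpendicular trans pairs.
Systematic enumeration (placing each ligand type in turn and discarding arrangements equivalent by rotation or reflection) gives 9 geometric isomers.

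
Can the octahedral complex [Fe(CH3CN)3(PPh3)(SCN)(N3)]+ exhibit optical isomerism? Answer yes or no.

An octahedron has six vertices in three trans pairs; every non-trans pair is cis.
There are 4 geometric isomers: CH3CN mer (3 arrangements); CH3CN fac (chiral).
One of these lacks any improper symmetry element and so occurs as an enantiomeric pair, giving 4 + 1 = 5 stereoisomers in total.

yes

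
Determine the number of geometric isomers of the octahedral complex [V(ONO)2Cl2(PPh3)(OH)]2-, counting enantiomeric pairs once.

In an octahedral complex each vertex has one trans partner and four cis neighbours.
Systematic placement gives 6 geometric isomers: ONO cis, Cl trans; ONO trans, Cl trans; ONO cis, Cl cis (3 arrangements, 2 chiral); ONO trans, Cl cis.

6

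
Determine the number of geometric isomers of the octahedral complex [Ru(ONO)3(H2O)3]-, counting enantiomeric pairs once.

2

In an octahedral complex each vertex has one trans partner and four cis neighbours.
The distinct arrangements are (2 in all): ONO mer; ONO fac.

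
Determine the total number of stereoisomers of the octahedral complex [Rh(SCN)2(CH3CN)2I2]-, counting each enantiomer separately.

6

In an octahedral complex each vertex has one trans partner and four cis neighbours.
The distinct arrangements are (5 in all): SCN trans, CH3CN trans, I trans; SCN cis, CH3CN trans, I cis; SCN trans, CH3CN cis, I cis; SCN cis, CH3CN cis, I cis (chiral); SCN cis, CH3CN cis, I trans.
One of these lacks any improper symmetry element and so occurs as an enantiomeric pair, giving 5 + 1 = 6 stereoisomers in total.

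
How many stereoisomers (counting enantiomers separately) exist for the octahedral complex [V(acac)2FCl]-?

An octahedron has six vertices in three trans pairs; every non-trans pair is cis.
Each acac is bidentate and must span two cis positions.
The distinct arrangements are (2 in all): F and Cl mutually trans; F and Cl mutually cis (chiral).
One of these lacks any improper symmetry element and so occurs as an enantiomeric pair, giving 2 + 1 = 3 stereoisomers in total.

3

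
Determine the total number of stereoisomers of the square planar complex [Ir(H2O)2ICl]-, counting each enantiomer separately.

2

There are 2 geometric isomers: H2O cis; H2O trans.
Each arrangement has an internal mirror plane or centre of symmetry, so none is chiral.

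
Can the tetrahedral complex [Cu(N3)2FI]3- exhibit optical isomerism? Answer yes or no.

Only one geometric arrangement is possible.

no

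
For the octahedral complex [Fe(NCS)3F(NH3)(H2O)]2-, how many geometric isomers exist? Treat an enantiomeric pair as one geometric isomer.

4

In an octahedral complex each vertex has one trans partner and four cis neighbours.
Working through the distinct placements yields 4 geometric isomers: NCS mer (3 arrangements); NCS fac (chiral).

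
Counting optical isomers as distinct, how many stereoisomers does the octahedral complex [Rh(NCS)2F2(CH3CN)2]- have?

In an octahedral complex each vertex has one trans partner and four cis neighbours.
Systematic placement gives 5 geometric isomers: NCS trans, F trans, CH3CN trans; NCS cis, F cis, CH3CN trans; NCS trans, F cis, CH3CN cis; NCS cis, F cis, CH3CN cis (chiral); NCS cis, F trans, CH3CN cis.
One of these lacks any improper symmetry element and so occurs as an enantiomeric pair, giving 5 + 1 = 6 stereoisomers in total.

6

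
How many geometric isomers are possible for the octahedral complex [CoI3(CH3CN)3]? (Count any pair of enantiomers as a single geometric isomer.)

Working through the distinct placements yields 2 geometric isomers: I mer; I fac.

2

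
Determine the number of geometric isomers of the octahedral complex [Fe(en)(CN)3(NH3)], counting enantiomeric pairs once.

2

In an octahedral complex each vertex has one trans partner and four cis neighbours.
Each en is bidentate and must span two cis positions.
There are 2 geometric isomers: CN mer; CN fac.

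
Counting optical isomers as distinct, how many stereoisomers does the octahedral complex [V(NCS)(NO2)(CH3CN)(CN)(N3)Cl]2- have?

30

An octahedron has six vertices in three trans pairs; every non-trans pair is cis.
Systematic enumeration (placing each ligand type in turn and discarding arrangements equivalent by rotation or reflection) gives 15 geometric isomers.
Of these, 15 lack any improper symmetry element and so occur as enantiomeric pairs, giving 15 + 15 = 30 stereoisomers in total.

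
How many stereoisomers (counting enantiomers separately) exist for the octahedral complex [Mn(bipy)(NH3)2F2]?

Each bipy is bidentate and must span two cis positions.
Working through the distinct placements yields 3 geometric isomers: NH3 cis, F trans; NH3 cis, F cis (chiral); NH3 trans, F cis.
One of these lacks any improper symmetry element and so occurs as an enantiomeric pair, giving 3 + 1 = 4 stereoisomers in total.

4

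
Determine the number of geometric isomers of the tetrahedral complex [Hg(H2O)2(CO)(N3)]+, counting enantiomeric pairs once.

1

In a tetrahedral complex all four positions are equivalent and every pair of ligands is adjacent — there is no cis/trans distinction.
Only one geometric arrangement is possible.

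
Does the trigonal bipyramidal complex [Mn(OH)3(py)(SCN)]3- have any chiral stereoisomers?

no

The distinct arrangements are (4 in all): py equatorial, SCN equatorial; py equatorial, SCN axial; py axial, SCN equatorial; py axial, SCN axial.
Each arrangement has an internal mirror plane or centre of symmetry, so none is chiral.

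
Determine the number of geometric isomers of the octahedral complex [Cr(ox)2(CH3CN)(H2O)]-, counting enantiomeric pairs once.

2

An octahedron has six vertices in three trans pairs; every non-trans pair is cis.
Each ox is bidentate and must span two cis positions.
The distinct arrangements are (2 in all): CH3CN and H2O mutually trans; CH3CN and H2O mutually cis (chiral).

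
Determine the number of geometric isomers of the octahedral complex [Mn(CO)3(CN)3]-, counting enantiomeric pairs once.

2

The six octahedral sites form three mutually perpendicular trans pairs.
Working through the distinct placements yields 2 geometric isomers: CO mer; CO fac.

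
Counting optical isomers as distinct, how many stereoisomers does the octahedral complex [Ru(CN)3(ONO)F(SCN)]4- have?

In an octahedral complex each vertex has one trans partner and four cis neighbours.
The distinct arrangements are (4 in all): CN mer (3 arrangements); CN fac (chiral).
One of these lacks any improper symmetry element and so occurs as an enantiomeric pair, giving 4 + 1 = 5 stereoisomers in total.

5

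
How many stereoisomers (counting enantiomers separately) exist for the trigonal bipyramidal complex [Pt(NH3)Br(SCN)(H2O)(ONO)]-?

In a trigonal bipyramid the two axial positions differ from the three equatorial ones.
Exhaustive case analysis gives 10 geometric isomers.
Of these, 10 lack any improper symmetry element and so occur as enantiomeric pairs, giving 10 + 10 = 20 stereoisomers in total.

20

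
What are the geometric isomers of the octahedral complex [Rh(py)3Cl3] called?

Working through the distinct placements yields 2 geometric isomers: py mer; py fac.

fac and mer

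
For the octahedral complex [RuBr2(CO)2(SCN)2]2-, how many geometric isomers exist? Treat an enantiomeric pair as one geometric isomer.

5

The six octahedral sites form three mutually perpendicular trans pairs.
There are 5 geometric isomers: Br trans, CO trans, SCN trans; Br trans, CO cis, SCN cis; Br cis, CO cis, SCN trans; Br cis, CO cis, SCN cis (chiral); Br cis, CO trans, SCN cis.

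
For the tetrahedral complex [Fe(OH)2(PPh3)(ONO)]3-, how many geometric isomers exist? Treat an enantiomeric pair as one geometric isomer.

1

All four vertices of a tetrahedron are equivalent and mutually adjacent, so cis/trans isomerism cannot arise.
Only one geometric arrangement is possible.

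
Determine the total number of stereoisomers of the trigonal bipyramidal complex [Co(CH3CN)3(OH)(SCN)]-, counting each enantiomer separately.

4

In a trigonal bipyramid the two axial positions differ from the three equatorial ones.
There are 4 geometric isomers: OH equatorial, SCN equatorial; OH axial, SCN equatorial; OH equatorial, SCN axial; OH axial, SCN axial.
Each arrangement has an internal mirror plane or centre of symmetry, so none is chiral.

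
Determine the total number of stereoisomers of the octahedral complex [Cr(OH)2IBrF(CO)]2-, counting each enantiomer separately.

Systematic enumeration (placing each ligand type in turn and discarding arrangements equivalent by rotation or reflection) gives 9 geometric isomers.
Of these, 6 lack any improper symmetry element and so occur as enantiomeric pairs, giving 9 + 6 = 15 stereoisomers in total.

15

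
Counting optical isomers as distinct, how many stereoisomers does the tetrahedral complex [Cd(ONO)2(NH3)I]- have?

In a tetrahedral complex all four positions are equivalent and every pair of ligands is adjacent — there is no cis/trans distinction.
Only one geometric arrangement is possible.

1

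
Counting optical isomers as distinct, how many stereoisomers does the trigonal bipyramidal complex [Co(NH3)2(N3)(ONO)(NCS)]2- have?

In a trigonal bipyramid the two axial positions differ from the three equatorial ones.
Placing the ligands in turn and identifying arrangements related by rotation or reflection leaves 7 distinct geometric isomers.
Of these, 3 lack any improper symmetry element and so occur as enantiomeric pairs, giving 7 + 3 = 10 stereoisomers in total.

10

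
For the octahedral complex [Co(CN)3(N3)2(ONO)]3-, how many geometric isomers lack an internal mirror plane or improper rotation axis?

In an octahedral complex each vertex has one trans partner and four cis neighbours.
Working through the distinct placements yields 3 geometric isomers: CN mer, N3 cis; CN mer, N3 trans; CN fac, N3 cis.
Each arrangement has an internal mirror plane or centre of symmetry, so none is chiral.

0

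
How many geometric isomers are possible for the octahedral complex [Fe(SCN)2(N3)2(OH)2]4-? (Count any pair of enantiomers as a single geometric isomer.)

5

Systematic placement gives 5 geometric isomers: SCN trans, N3 trans, OH trans; SCN cis, N3 trans, OH cis; SCN trans, N3 cis, OH cis; SCN cis, N3 cis, OH cis (chiral); SCN cis, N3 cis, OH trans.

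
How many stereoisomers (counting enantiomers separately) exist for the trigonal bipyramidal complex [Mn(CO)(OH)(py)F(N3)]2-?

In a trigonal bipyramid the two axial positions differ from the three equatorial ones.
Systematic enumeration (placing each ligand type in turn and discarding arrangements equivalent by rotation or reflection) gives 10 geometric isomers.
Of these, 10 lack any improper symmetry element and so occur as enantiomeric pairs, giving 10 + 10 = 20 stereoisomers in total.

20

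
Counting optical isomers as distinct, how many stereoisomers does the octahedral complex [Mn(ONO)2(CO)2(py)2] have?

The six octahedral sites form three mutually perpendicular trans pairs.
Working through the distinct placements yields 5 geometric isomers: ONO trans, CO trans, py trans; ONO cis, CO trans, py cis; ONO cis, CO cis, py trans; ONO cis, CO cis, py cis (chiral); ONO trans, CO cis, py cis.
One of these lacks any improper symmetry element and so occurs as an enantiomeric pair, giving 5 + 1 = 6 stereoisomers in total.

6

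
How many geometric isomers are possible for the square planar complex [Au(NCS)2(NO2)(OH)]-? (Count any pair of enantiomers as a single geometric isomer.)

In a square planar complex each vertex has one trans partner and two cis neighbours.
The distinct arrangements are (2 in all): NCS cis; NCS trans.

2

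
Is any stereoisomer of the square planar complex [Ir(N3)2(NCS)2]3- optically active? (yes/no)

no

A square has two trans pairs of vertices; adjacent vertices are cis.
Systematic placement gives 2 geometric isomers: N3 cis; N3 trans.
Each arrangement has an internal mirror plane or centre of symmetry, so none is chiral.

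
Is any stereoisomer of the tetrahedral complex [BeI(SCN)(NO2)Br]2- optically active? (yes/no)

yes

In a tetrahedral complex all four positions are equivalent and every pair of ligands is adjacent — there is no cis/trans distinction.
Only one geometric arrangement is possible; it has no improper symmetry element, so it exists as a pair of enantiomers (2 stereoisomers).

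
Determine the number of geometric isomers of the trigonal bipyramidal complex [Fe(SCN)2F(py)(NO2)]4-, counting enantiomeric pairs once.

In a trigonal bipyramid the two axial positions differ from the three equatorial ones.
Exhaustive case analysis gives 7 geometric isomers.

7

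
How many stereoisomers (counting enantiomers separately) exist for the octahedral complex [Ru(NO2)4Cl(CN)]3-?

In an octahedral complex each vertex has one trans partner and four cis neighbours.
There are 2 geometric isomers: Cl and CN mutually trans; Cl and CN mutually cis.
Each arrangement has an internal mirror plane or centre of symmetry, so none is chiral.

2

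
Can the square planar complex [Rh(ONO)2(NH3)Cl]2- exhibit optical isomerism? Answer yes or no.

The distinct arrangements are (2 in all): ONO cis; ONO trans.
Each arrangement has an internal mirror plane or centre of symmetry, so none is chiral.

no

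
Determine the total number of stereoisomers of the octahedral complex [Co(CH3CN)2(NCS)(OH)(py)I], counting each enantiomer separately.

In an octahedral complex each vertex has one trans partner and four cis neighbours.
Systematic enumeration (placing each ligand type in turn and discarding arrangements equivalent by rotation or reflection) gives 9 geometric isomers.
Of these, 6 lack any improper symmetry element and so occur as enantiomeric pairs, giving 9 + 6 = 15 stereoisomers in total.

15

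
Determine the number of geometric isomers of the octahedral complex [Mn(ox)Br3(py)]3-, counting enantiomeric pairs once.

An octahedron has six vertices in three trans pairs; every non-trans pair is cis.
Each ox is bidentate and must span two cis positions.
The distinct arrangements are (2 in all): Br mer; Br fac.

2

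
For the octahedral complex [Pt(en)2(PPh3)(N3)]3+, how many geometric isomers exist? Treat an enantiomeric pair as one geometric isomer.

2

An octahedron has six vertices in three trans pairs; every non-trans pair is cis.
Each en is bidentate and must span two cis positions.
Systematic placement gives 2 geometric isomers: PPh3 and N3 mutually trans; PPh3 and N3 mutually cis (chiral).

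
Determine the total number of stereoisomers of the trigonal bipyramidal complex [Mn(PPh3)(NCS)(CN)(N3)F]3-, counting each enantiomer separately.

20

In a trigonal bipyramid the two axial positions differ from the three equatorial ones.
Exhaustive case analysis gives 10 geometric isomers.
Of these, 10 lack any improper symmetry element and so occur as enantiomeric pairs, giving 10 + 10 = 20 stereoisomers in total.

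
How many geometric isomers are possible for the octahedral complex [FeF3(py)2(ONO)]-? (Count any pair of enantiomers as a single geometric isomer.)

In an octahedral complex each vertex has one trans partner and four cis neighbours.
The distinct arrangements are (3 in all): F mer, py trans; F mer, py cis; F fac, py cis.

3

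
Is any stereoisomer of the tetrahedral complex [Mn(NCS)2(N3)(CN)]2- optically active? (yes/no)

All four vertices of a tetrahedron are equivalent and mutually adjacent, so cis/trans isomerism cannot arise.
Only one geometric arrangement is possible.

no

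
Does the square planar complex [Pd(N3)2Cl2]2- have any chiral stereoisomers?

no

In a square planar complex each vertex has one trans partner and two cis neighbours.
There are 2 geometric isomers: N3 cis; N3 trans.
Each arrangement has an internal mirror plane or centre of symmetry, so none is chiral.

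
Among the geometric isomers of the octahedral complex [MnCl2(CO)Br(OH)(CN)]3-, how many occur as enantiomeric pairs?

An octahedron has six vertices in three trans pairs; every non-trans pair is cis.
Exhaustive case analysis gives 9 geometric isomers.
Of these, 6 lack any improper symmetry element and so occur as enantiomeric pairs, giving 9 + 6 = 15 stereoisomers in total.

6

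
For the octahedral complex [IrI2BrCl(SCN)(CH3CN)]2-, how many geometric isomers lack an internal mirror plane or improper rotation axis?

6

An octahedron has six vertices in three trans pairs; every non-trans pair is cis.
Systematic enumeration (placing each ligand type in turn and discarding arrangements equivalent by rotation or reflection) gives 9 geometric isomers.
Of these, 6 lack any improper symmetry element and so occur as enantiomeric pairs, giving 9 + 6 = 15 stereoisomers in total.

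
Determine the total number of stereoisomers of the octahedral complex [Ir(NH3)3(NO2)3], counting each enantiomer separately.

2

An octahedron has six vertices in three trans pairs; every non-trans pair is cis.
The distinct arrangements are (2 in all): NH3 mer; NH3 fac.
Each arrangement has an internal mirror plane or centre of symmetry, so none is chiral.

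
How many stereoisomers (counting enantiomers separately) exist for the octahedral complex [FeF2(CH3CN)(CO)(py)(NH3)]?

In an octahedral complex each vertex has one trans partner and four cis neighbours.
Systematic enumeration (placing each ligand type in turn and discarding arrangements equivalent by rotation or reflection) gives 9 geometric isomers.
Of these, 6 lack any improper symmetry element and so occur as enantiomeric pairs, giving 9 + 6 = 15 stereoisomers in total.

15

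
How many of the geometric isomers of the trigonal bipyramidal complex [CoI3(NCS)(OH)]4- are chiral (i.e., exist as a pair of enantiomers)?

0

A trigonal bipyramid has two axial and three equatorial sites, which are chemically inequivalent.
Systematic placement gives 4 geometric isomers: NCS equatorial, OH equatorial; NCS axial, OH equatorial; NCS equatorial, OH axial; NCS axial, OH axial.
Each arrangement has an internal mirror plane or centre of symmetry, so none is chiral.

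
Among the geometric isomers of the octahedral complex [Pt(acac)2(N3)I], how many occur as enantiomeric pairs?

1

An octahedron has six vertices in three trans pairs; every non-trans pair is cis.
Each acac is bidentate and must span two cis positions.
There are 2 geometric isomers: N3 and I mutually trans; N3 and I mutually cis (chiral).
One of these lacks any improper symmetry element and so occurs as an enantiomeric pair, giving 2 + 1 = 3 stereoisomers in total.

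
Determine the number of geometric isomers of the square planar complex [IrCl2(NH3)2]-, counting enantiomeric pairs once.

2

In a square planar complex each vertex has one trans partner and two cis neighbours.
There are 2 geometric isomers: Cl cis; Cl trans.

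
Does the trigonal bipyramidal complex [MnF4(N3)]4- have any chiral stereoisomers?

The distinct arrangements are (2 in all): N3 equatorial; N3 axial.
Each arrangement has an internal mirror plane or centre of symmetry, so none is chiral.

no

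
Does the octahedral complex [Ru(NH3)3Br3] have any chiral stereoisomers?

An octahedron has six vertices in three trans pairs; every non-trans pair is cis.
The distinct arrangements are (2 in all): NH3 mer; NH3 fac.
Each arrangement has an internal mirror plane or centre of symmetry, so none is chiral.

no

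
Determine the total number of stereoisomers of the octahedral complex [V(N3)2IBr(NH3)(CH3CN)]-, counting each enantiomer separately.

15

In an octahedral complex each vertex has one trans partner and four cis neighbours.
Exhaustive case analysis gives 9 geometric isomers.
Of these, 6 lack any improper symmetry element and so occur as enantiomeric pairs, giving 9 + 6 = 15 stereoisomers in total.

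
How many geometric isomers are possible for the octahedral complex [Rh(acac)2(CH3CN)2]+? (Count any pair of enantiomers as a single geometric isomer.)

2

Each acac is bidentate and must span two cis positions.
The distinct arrangements are (2 in all): CH3CN trans; CH3CN cis (chiral).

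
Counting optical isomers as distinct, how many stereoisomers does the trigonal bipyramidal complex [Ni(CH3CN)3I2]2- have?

3

In a trigonal bipyramid the two axial positions differ from the three equatorial ones.
Systematic placement gives 3 geometric isomers: I both equatorial; I one axial, one equatorial; I both axial.
Each arrangement has an internal mirror plane or centre of symmetry, so none is chiral.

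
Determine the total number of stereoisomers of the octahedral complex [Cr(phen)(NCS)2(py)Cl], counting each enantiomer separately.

The six octahedral sites form three mutually perpendicular trans pairs.
Each phen is bidentate and must span two cis positions.
Systematic placement gives 4 geometric isomers: NCS cis (3 arrangements, 2 chiral); NCS trans.
Of these, 2 lack any improper symmetry element and so occur as enantiomeric pairs, giving 4 + 2 = 6 stereoisomers in total.

6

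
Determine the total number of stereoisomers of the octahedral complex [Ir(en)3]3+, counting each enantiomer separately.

2

Each en is bidentate and must span two cis positions.
Only one geometric arrangement is possible; it has no improper symmetry element, so it exists as a pair of enantiomers (2 stereoisomers).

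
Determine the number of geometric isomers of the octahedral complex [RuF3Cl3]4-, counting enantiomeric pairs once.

An octahedron has six vertices in three trans pairs; every non-trans pair is cis.
There are 2 geometric isomers: F mer; F fac.

2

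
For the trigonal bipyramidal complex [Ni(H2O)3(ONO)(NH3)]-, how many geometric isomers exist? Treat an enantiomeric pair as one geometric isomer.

4

A trigonal bipyramid has two axial and three equatorial sites, which are chemically inequivalent.
There are 4 geometric isomers: ONO equatorial, NH3 equatorial; ONO equatorial, NH3 axial; ONO axial, NH3 equatorial; ONO axial, NH3 axial.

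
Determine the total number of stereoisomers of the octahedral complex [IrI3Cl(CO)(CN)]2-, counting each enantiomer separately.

In an octahedral complex each vertex has one trans partner and four cis neighbours.
There are 4 geometric isomers: I mer (3 arrangements); I fac (chiral).
One of these lacks any improper symmetry element and so occurs as an enantiomeric pair, giving 4 + 1 = 5 stereoisomers in total.

5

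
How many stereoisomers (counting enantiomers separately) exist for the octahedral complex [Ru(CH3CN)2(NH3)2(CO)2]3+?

6

An octahedron has six vertices in three trans pairs; every non-trans pair is cis.
Systematic placement gives 5 geometric isomers: CH3CN trans, NH3 trans, CO trans; CH3CN trans, NH3 cis, CO cis; CH3CN cis, NH3 trans, CO cis; CH3CN cis, NH3 cis, CO cis (chiral); CH3CN cis, NH3 cis, CO trans.
One of these lacks any improper symmetry element and so occurs as an enantiomeric pair, giving 5 + 1 = 6 stereoisomers in total.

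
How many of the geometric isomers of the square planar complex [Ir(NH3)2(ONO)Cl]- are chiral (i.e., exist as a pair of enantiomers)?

The distinct arrangements are (2 in all): NH3 cis; NH3 trans.
Each arrangement has an internal mirror plane or centre of symmetry, so none is chiral.

0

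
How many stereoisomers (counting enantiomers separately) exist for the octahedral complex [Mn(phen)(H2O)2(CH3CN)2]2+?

4

The six octahedral sites form three mutually perpendicular trans pairs.
Each phen is bidentate and must span two cis positions.
There are 3 geometric isomers: H2O cis, CH3CN trans; H2O cis, CH3CN cis (chiral); H2O trans, CH3CN cis.
One of these lacks any improper symmetry element and so occurs as an enantiomeric pair, giving 3 + 1 = 4 stereoisomers in total.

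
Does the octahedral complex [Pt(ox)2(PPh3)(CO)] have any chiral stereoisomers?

yes

Each ox is bidentate and must span two cis positions.
The distinct arrangements are (2 in all): PPh3 and CO mutually trans; PPh3 and CO mutually cis (chiral).
One of these lacks any improper symmetry element and so occurs as an enantiomeric pair, giving 2 + 1 = 3 stereoisomers in total.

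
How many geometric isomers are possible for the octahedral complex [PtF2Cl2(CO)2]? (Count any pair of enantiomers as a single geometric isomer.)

In an octahedral complex each vertex has one trans partner and four cis neighbours.
There are 5 geometric isomers: F trans, Cl trans, CO trans; F cis, Cl cis, CO trans; F trans, Cl cis, CO cis; F cis, Cl cis, CO cis (chiral); F cis, Cl trans, CO cis.

5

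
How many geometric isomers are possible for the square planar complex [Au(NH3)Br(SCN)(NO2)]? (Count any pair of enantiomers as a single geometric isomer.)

In a square planar complex each vertex has one trans partner and two cis neighbours.
The distinct arrangements are (3 in all): (Br/NO2 trans, NH3/SCN trans); (Br/SCN trans, NH3/NO2 trans); (Br/NH3 trans, NO2/SCN trans).

3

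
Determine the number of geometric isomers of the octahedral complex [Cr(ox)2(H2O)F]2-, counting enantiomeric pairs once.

2

The six octahedral sites form three mutually perpendicular trans pairs.
Each ox is bidentate and must span two cis positions.
The distinct arrangements are (2 in all): H2O and F mutually trans; H2O and F mutually cis (chiral).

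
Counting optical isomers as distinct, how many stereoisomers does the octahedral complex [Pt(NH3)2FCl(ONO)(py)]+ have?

15

In an octahedral complex each vertex has one trans partner and four cis neighbours.
Exhaustive case analysis gives 9 geometric isomers.
Of these, 6 lack any improper symmetry element and so occur as enantiomeric pairs, giving 9 + 6 = 15 stereoisomers in total.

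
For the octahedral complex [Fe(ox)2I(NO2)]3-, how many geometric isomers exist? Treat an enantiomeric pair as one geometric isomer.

2

An octahedron has six vertices in three trans pairs; every non-trans pair is cis.
Each ox is bidentate and must span two cis positions.
There are 2 geometric isomers: I and NO2 mutually trans; I and NO2 mutually cis (chiral).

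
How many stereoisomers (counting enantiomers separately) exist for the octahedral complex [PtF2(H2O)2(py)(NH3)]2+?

8

An octahedron has six vertices in three trans pairs; every non-trans pair is cis.
The distinct arrangements are (6 in all): F trans, H2O trans; F trans, H2O cis; F cis, H2O cis (3 arrangements, 2 chiral); F cis, H2O trans.
Of these, 2 lack any improper symmetry element and so occur as enantiomeric pairs, giving 6 + 2 = 8 stereoisomers in total.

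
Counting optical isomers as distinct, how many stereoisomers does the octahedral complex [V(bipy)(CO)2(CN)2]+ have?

Each bipy is bidentate and must span two cis positions.
Systematic placement gives 3 geometric isomers: CO cis, CN trans; CO cis, CN cis (chiral); CO trans, CN cis.
One of these lacks any improper symmetry element and so occurs as an enantiomeric pair, giving 3 + 1 = 4 stereoisomers in total.

4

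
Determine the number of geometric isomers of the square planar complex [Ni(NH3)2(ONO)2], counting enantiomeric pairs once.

2

In a square planar complex each vertex has one trans partner and two cis neighbours.
There are 2 geometric isomers: NH3 cis; NH3 trans.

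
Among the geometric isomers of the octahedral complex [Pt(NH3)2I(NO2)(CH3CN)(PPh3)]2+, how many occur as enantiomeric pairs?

The six octahedral sites form three mutually perpendicular trans pairs.
Exhaustive case analysis gives 9 geometric isomers.
Of these, 6 lack any improper symmetry element and so occur as enantiomeric pairs, giving 9 + 6 = 15 stereoisomers in total.

6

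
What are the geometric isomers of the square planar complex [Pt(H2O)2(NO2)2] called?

cis and trans

A square has two trans pairs of vertices; adjacent vertices are cis.
There are 2 geometric isomers: H2O cis; H2O trans.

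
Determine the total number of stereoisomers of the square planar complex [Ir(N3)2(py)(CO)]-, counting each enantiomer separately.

2

In a square planar complex each vertex has one trans partner and two cis neighbours.
The distinct arrangements are (2 in all): N3 cis; N3 trans.
Each arrangement has an internal mirror plane or centre of symmetry, so none is chiral.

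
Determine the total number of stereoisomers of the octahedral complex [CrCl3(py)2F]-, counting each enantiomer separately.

In an octahedral complex each vertex has one trans partner and four cis neighbours.
The distinct arrangements are (3 in all): Cl mer, py trans; Cl mer, py cis; Cl fac, py cis.
Each arrangement has an internal mirror plane or centre of symmetry, so none is chiral.

3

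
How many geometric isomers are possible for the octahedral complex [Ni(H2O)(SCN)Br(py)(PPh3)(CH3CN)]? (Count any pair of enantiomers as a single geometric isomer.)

15

In an octahedral complex each vertex has one trans partner and four cis neighbours.
Systematic enumeration (placing each ligand type in turn and discarding arrangements equivalent by rotation or reflection) gives 15 geometric isomers.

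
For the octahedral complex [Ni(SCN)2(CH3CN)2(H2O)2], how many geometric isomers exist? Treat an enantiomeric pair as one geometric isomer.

5

Systematic placement gives 5 geometric isomers: SCN trans, CH3CN trans, H2O trans; SCN cis, CH3CN trans, H2O cis; SCN trans, CH3CN cis, H2O cis; SCN cis, CH3CN cis, H2O cis (chiral); SCN cis, CH3CN cis, H2O trans.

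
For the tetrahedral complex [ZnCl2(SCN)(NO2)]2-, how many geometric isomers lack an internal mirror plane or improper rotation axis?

0

In a tetrahedral complex all four positions are equivalent and every pair of ligands is adjacent — there is no cis/trans distinction.
Only one geometric arrangement is possible.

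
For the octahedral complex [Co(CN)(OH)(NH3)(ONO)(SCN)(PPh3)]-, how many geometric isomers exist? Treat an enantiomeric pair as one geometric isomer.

15

In an octahedral complex each vertex has one trans partner and four cis neighbours.
Exhaustive case analysis gives 15 geometric isomers.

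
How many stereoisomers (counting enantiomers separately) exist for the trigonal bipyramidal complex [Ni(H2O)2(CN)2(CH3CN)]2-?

A trigonal bipyramid has two axial and three equatorial sites, which are chemically inequivalent.
Exhaustive case analysis gives 5 geometric isomers.
One of these lacks any improper symmetry element and so occurs as an enantiomeric pair, giving 5 + 1 = 6 stereoisomers in total.

6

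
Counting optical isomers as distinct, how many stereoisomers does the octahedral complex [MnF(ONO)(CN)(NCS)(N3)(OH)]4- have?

The six octahedral sites form three mutually perpendicular trans pairs.
Placing the ligands in turn and identifying arrangements related by rotation or reflection leaves 15 distinct geometric isomers.
Of these, 15 lack any improper symmetry element and so occur as enantiomeric pairs, giving 15 + 15 = 30 stereoisomers in total.

30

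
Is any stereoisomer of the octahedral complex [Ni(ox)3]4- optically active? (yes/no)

yes

In an octahedral complex each vertex has one trans partner and four cis neighbours.
Each ox is bidentate and must span two cis positions.
Only one geometric arrangement is possible; it has no improper symmetry element, so it exists as a pair of enantiomers (2 stereoisomers).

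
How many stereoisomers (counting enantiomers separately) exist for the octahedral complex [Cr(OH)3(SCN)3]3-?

2

There are 2 geometric isomers: OH mer; OH fac.
Each arrangement has an internal mirror plane or centre of symmetry, so none is chiral.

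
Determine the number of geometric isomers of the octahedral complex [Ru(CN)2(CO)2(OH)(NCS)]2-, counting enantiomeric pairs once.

6

An octahedron has six vertices in three trans pairs; every non-trans pair is cis.
Working through the distinct placements yields 6 geometric isomers: CN trans, CO trans; CN trans, CO cis; CN cis, CO cis (3 arrangements, 2 chiral); CN cis, CO trans.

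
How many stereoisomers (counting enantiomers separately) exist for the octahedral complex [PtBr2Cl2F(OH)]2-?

The six octahedral sites form three mutually perpendicular trans pairs.
Systematic placement gives 6 geometric isomers: Br trans, Cl trans; Br trans, Cl cis; Br cis, Cl cis (3 arrangements, 2 chiral); Br cis, Cl trans.
Of these, 2 lack any improper symmetry element and so occur as enantiomeric pairs, giving 6 + 2 = 8 stereoisomers in total.

8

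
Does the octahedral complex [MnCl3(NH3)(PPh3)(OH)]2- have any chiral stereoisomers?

An octahedron has six vertices in three trans pairs; every non-trans pair is cis.
Systematic placement gives 4 geometric isomers: Cl mer (3 arrangements); Cl fac (chiral).
One of these lacks any improper symmetry element and so occurs as an enantiomeric pair, giving 4 + 1 = 5 stereoisomers in total.

yes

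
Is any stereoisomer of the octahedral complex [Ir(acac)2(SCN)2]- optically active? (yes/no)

yes

An octahedron has six vertices in three trans pairs; every non-trans pair is cis.
Each acac is bidentate and must span two cis positions.
Systematic placement gives 2 geometric isomers: SCN trans; SCN cis (chiral).
One of these lacks any improper symmetry element and so occurs as an enantiomeric pair, giving 2 + 1 = 3 stereoisomers in total.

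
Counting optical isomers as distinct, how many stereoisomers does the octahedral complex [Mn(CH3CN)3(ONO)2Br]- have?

3

Working through the distinct placements yields 3 geometric isomers: CH3CN mer, ONO trans; CH3CN fac, ONO cis; CH3CN mer, ONO cis.
Each arrangement has an internal mirror plane or centre of symmetry, so none is chiral.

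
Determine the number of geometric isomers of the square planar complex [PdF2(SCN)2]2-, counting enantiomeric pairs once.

The distinct arrangements are (2 in all): F cis; F trans.

2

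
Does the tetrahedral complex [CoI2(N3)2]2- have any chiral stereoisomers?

In a tetrahedral complex all four positions are equivalent and every pair of ligands is adjacent — there is no cis/trans distinction.
Only one geometric arrangement is possible.

no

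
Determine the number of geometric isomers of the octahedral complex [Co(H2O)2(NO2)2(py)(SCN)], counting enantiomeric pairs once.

6

The six octahedral sites form three mutually perpendicular trans pairs.
The distinct arrangements are (6 in all): H2O trans, NO2 trans; H2O trans, NO2 cis; H2O cis, NO2 cis (3 arrangements, 2 chiral); H2O cis, NO2 trans.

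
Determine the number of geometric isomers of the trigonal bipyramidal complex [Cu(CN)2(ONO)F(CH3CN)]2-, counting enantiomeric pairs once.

7

In a trigonal bipyramid the two axial positions differ from the three equatorial ones.
Systematic enumeration (placing each ligand type in turn and discarding arrangements equivalent by rotation or reflection) gives 7 geometric isomers.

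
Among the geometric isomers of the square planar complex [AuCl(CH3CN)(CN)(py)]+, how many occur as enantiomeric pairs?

0

The distinct arrangements are (3 in all): (CH3CN/Cl trans, CN/py trans); (CH3CN/py trans, CN/Cl trans); (CH3CN/CN trans, Cl/py trans).
Each arrangement has an internal mirror plane or centre of symmetry, so none is chiral.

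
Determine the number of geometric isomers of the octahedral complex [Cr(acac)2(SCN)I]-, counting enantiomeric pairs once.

2

In an octahedral complex each vertex has one trans partner and four cis neighbours.
Each acac is bidentate and must span two cis positions.
Working through the distinct placements yields 2 geometric isomers: SCN and I mutually trans; SCN and I mutually cis (chiral).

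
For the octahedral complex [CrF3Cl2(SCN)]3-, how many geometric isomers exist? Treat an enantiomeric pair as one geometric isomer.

An octahedron has six vertices in three trans pairs; every non-trans pair is cis.
The distinct arrangements are (3 in all): F mer, Cl trans; F fac, Cl cis; F mer, Cl cis.

3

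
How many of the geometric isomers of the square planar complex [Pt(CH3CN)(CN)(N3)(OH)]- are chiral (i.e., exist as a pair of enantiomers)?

In a square planar complex each vertex has one trans partner and two cis neighbours.
The distinct arrangements are (3 in all): (CH3CN/N3 trans, CN/OH trans); (CH3CN/OH trans, CN/N3 trans); (CH3CN/CN trans, N3/OH trans).
Each arrangement has an internal mirror plane or centre of symmetry, so none is chiral.

0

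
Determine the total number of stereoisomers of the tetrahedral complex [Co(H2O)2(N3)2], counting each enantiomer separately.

Only one geometric arrangement is possible.

1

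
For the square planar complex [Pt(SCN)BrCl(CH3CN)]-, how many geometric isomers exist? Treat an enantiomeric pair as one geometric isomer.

There are 3 geometric isomers: (Br/Cl trans, CH3CN/SCN trans); (Br/SCN trans, CH3CN/Cl trans); (Br/CH3CN trans, Cl/SCN trans).

3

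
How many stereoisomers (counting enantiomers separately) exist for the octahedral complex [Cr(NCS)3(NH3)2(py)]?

3

Systematic placement gives 3 geometric isomers: NCS mer, NH3 cis; NCS mer, NH3 trans; NCS fac, NH3 cis.
Each arrangement has an internal mirror plane or centre of symmetry, so none is chiral.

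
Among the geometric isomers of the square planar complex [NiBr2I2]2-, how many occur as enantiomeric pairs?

0

In a square planar complex each vertex has one trans partner and two cis neighbours.
The distinct arrangements are (2 in all): Br cis; Br trans.
Each arrangement has an internal mirror plane or centre of symmetry, so none is chiral.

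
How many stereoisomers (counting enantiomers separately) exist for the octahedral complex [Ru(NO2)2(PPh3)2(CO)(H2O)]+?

In an octahedral complex each vertex has one trans partner and four cis neighbours.
Systematic placement gives 6 geometric isomers: NO2 trans, PPh3 trans; NO2 cis, PPh3 cis (3 arrangements, 2 chiral); NO2 cis, PPh3 trans; NO2 trans, PPh3 cis.
Of these, 2 lack any improper symmetry element and so occur as enantiomeric pairs, giving 6 + 2 = 8 stereoisomers in total.

8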